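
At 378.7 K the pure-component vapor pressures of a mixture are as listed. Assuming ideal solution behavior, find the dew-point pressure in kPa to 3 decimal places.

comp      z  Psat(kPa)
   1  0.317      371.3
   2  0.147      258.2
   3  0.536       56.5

Pdew = 91.661 kPa

At the dew point ψ → 1, so Σzᵢ/Kᵢ = 1 with Kᵢ = Pᵢˢᵃᵗ/P ⇒ 1/P = Σzᵢ/Pᵢˢᵃᵗ.
1/P = 0.317/371.3 + 0.147/258.2 + 0.536/56.5 = 0.010910 ⇒ P = 91.661 kPa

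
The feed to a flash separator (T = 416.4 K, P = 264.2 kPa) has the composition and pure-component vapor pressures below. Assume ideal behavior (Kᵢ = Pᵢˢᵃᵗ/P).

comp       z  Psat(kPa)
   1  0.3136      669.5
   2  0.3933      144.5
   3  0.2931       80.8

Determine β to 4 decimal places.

Raoult's law: Kᵢ = Pᵢˢᵃᵗ/P = Pᵢˢᵃᵗ/264.2.
  K_1 = 669.5/264.2 = 2.534065, K_2 = 144.5/264.2 = 0.546934, K_3 = 80.8/264.2 = 0.305829
Material balance + equilibrium reduce to Σ zᵢ(Kᵢ−1)/(1+β(Kᵢ−1)) = 0.
Check two-phase: ΣzᵢKᵢ = 1.0994 > 1 and Σzᵢ/Kᵢ = 1.8012 > 1, so g(0) = 0.0994 > 0 and g(1) = -0.8012 < 0.
Newton iteration, β⁰ = 0.55:
  β = 0.5500: g = -0.30552, g' = -0.7299 → β = 0.1314
  β = 0.1314: g = -0.01298, g' = -0.7734 → β = 0.1146
  β = 0.1146: g = 0.00014, g' = -0.7903 → β = 0.1148
Converged at β = 0.1148.

β = 0.1148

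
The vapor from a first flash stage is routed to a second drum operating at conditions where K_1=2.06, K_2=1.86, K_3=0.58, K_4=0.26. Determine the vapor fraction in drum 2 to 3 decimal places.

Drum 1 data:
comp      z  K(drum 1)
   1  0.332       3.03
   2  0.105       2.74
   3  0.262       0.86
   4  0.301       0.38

Drum 1:
Material balance + equilibrium reduce to Σ zᵢ(Kᵢ−1)/(1+ψ₁(Kᵢ−1)) = 0.
Feasibility: ΣzᵢKᵢ = 1.633, Σzᵢ/Kᵢ = 1.245 — both > 1, two phases present.
Newton iteration, ψ₁⁰ = 0.37:
  ψ₁ = 0.370: g = 0.2152, g' = -0.764 → ψ₁ = 0.651
  ψ₁ = 0.651: g = 0.0224, g' = -0.655 → ψ₁ = 0.686
  ψ₁ = 0.686: g = -0.0001, g' = -0.662 → ψ₁ = 0.685
Converged at ψ₁ = 0.685.
Drum-1 compositions:
  1: x = 0.139, y = 0.421
  2: x = 0.048, y = 0.131
  3: x = 0.290, y = 0.249
  4: x = 0.523, y = 0.199
Drum-2 feed = drum-1 vapor: z₂ = (0.4206, 0.1312, 0.2492, 0.1989).
Drum 2:
Rachford–Rice: g(ψ₂) = Σ zᵢ(Kᵢ−1)/(1+ψ₂(Kᵢ−1)) = 0.
Check two-phase: ΣzᵢKᵢ = 1.307 > 1 and Σzᵢ/Kᵢ = 1.470 > 1, so g(0) = 0.307 > 0 and g(1) = -0.470 < 0.
Newton–Raphson from ψ₂ = 0.5:
  ψ₂ = 0.500: g = 0.0042, g' = -0.594 → ψ₂ = 0.507
Converged at ψ₂ = 0.507.
  1: x = 0.274, y = 0.564
  2: x = 0.091, y = 0.170
  3: x = 0.317, y = 0.184
  4: x = 0.318, y = 0.083

V/F (drum 2) = 0.507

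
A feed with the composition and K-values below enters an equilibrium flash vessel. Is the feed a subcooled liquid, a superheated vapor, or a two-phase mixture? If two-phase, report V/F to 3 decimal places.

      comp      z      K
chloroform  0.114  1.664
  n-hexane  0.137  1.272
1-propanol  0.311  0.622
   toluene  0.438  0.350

subcooled liquid

ΣzᵢKᵢ = 0.711; Σzᵢ/Kᵢ = 1.928.
Since ΣzᵢKᵢ < 1 the mixture is below its bubble point — single liquid phase.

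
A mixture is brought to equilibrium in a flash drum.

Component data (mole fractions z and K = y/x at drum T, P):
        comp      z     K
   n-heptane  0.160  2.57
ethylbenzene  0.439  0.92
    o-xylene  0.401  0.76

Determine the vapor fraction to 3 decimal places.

Rachford–Rice: g(ψ) = Σ zᵢ(Kᵢ−1)/(1+ψ(Kᵢ−1)) = 0.
g(0) = ΣzᵢKᵢ − 1 = 0.120 and g(1) = 1 − Σzᵢ/Kᵢ = -0.067, so a root lies in (0, 1).
Iterate (Newton) starting at ψ = 0.58:
  ψ = 0.580: g = -0.0172, g' = -0.142 → ψ = 0.459
  ψ = 0.459: g = 0.0013, g' = -0.165 → ψ = 0.467
Converged at ψ = 0.467.

ψ = 0.467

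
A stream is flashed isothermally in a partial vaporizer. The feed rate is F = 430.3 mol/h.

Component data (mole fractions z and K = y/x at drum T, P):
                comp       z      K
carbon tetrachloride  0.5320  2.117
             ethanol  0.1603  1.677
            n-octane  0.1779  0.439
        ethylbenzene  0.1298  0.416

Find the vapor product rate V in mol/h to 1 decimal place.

V = 388.9 mol/h

Material balance + equilibrium reduce to Σ zᵢ(Kᵢ−1)/(1+ψ(Kᵢ−1)) = 0.
Check two-phase: ΣzᵢKᵢ = 1.5272 > 1 and Σzᵢ/Kᵢ = 1.0641 > 1, so g(0) = 0.5272 > 0 and g(1) = -0.0641 < 0.
Iterate (Newton) starting at ψ = 0.49:
  ψ = 0.4900: g = 0.22171, g' = -0.5120 → ψ = 0.9230
  ψ = 0.9230: g = -0.01204, g' = -0.6379 → ψ = 0.9041
  ψ = 0.9041: g = -0.00015, g' = -0.6219 → ψ = 0.9039
Converged at ψ = 0.9039.
Then V = ψ·F = 0.9039·430.3 = 388.9 mol/h and L = F − V = 41.4 mol/h.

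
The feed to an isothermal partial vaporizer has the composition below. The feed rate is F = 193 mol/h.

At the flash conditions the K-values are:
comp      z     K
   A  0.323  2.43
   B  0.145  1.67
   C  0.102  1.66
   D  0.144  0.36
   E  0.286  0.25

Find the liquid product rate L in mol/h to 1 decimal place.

Material balance + equilibrium reduce to Σ zᵢ(Kᵢ−1)/(1+ψ(Kᵢ−1)) = 0.
Check two-phase: ΣzᵢKᵢ = 1.320 > 1 and Σzᵢ/Kᵢ = 1.825 > 1, so g(0) = 0.320 > 0 and g(1) = -0.825 < 0.
Newton–Raphson from ψ = 0.5:
  ψ = 0.500: g = -0.0860, g' = -0.826 → ψ = 0.396
  ψ = 0.396: g = -0.0034, g' = -0.769 → ψ = 0.391
Converged at ψ = 0.391.
Then V = ψ·F = 0.3914·193 = 75.5 mol/h and L = F − V = 117.5 mol/h.

L = 117.5 mol/h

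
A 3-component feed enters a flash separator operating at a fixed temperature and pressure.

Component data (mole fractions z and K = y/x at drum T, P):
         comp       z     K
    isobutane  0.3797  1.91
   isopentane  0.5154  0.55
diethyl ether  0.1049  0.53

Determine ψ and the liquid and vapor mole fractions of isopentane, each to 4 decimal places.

ψ = 0.1558, x_isopentane = 0.5543, y_isopentane = 0.3048

Material balance + equilibrium reduce to Σ zᵢ(Kᵢ−1)/(1+ψ(Kᵢ−1)) = 0.
Feasibility: ΣzᵢKᵢ = 1.0643, Σzᵢ/Kᵢ = 1.3338 — both > 1, two phases present.
Newton iteration, ψ⁰ = 0.5:
  ψ = 0.5000: g = -0.12624, g' = -0.3619 → ψ = 0.1512
  ψ = 0.1512: g = 0.00181, g' = -0.3900 → ψ = 0.1558
Converged at ψ = 0.1558.
Compositions from xᵢ = zᵢ/(1+ψ(Kᵢ−1)), yᵢ = Kᵢxᵢ:
  isobutane: x = 0.3325, y = 0.6352
  isopentane: x = 0.5543, y = 0.3048
  diethyl ether: x = 0.1132, y = 0.0600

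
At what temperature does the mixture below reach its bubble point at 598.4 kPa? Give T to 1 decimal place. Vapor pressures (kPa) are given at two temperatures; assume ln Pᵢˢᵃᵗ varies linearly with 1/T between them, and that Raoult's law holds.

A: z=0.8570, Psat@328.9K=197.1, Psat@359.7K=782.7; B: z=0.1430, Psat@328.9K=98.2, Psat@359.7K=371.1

Bubble-point temperature: ΣzᵢPᵢˢᵃᵗ(T) = P. Interpolate ln Pᵢˢᵃᵗ = aᵢ + bᵢ/T.
  T = 328.9 K: ΣzᵢPᵢˢᵃᵗ = 182.96 kPa
  T = 359.7 K: ΣzᵢPᵢˢᵃᵗ = 723.84 kPa
  T = 344.3 K: ΣzᵢPᵢˢᵃᵗ = 375.27 kPa
  T = 352.0 K: ΣzᵢPᵢˢᵃᵗ = 524.94 kPa
  T = 355.9 K: ΣzᵢPᵢˢᵃᵗ = 618.78 kPa
  T = 353.9 K: ΣzᵢPᵢˢᵃᵗ = 568.99 kPa
Interpolating between 353.9 K and 355.9 K gives T ≈ 355.1 K.

T = 355.1 K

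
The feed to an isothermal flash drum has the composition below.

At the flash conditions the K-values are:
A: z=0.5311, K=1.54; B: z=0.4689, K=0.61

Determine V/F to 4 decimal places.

Rachford–Rice: g(V/F) = Σ zᵢ(Kᵢ−1)/(1+V/F(Kᵢ−1)) = 0.
Feasibility: ΣzᵢKᵢ = 1.1039, Σzᵢ/Kᵢ = 1.1136 — both > 1, two phases present.
Binary case is linear: z₁(K₁−1)(1+V/F(K₂−1)) + z₂(K₂−1)(1+V/F(K₁−1)) = 0
⇒ V/F = [z₁(K₁−1)+z₂(K₂−1)] / [−(K₁−1)(K₂−1)] = 0.10392/0.21060 = 0.4935

V/F = 0.4935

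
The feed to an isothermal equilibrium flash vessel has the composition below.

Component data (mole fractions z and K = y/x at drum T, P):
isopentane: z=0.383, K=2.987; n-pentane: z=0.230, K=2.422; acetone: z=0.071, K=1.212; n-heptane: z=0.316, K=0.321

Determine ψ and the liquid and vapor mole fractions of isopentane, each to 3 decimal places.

Let ψ = V/F and solve Σ zᵢ(Kᵢ−1)/(1+ψ(Kᵢ−1)) = 0.
Feasibility: ΣzᵢKᵢ = 1.889, Σzᵢ/Kᵢ = 1.266 — both > 1, two phases present.
Iterate (Newton) starting at ψ = 0.5:
  ψ = 0.500: g = 0.2617, g' = -0.876 → ψ = 0.799
  ψ = 0.799: g = -0.0087, g' = -1.026 → ψ = 0.790
Converged at ψ = 0.790.
Compositions from xᵢ = zᵢ/(1+ψ(Kᵢ−1)), yᵢ = Kᵢxᵢ:
  isopentane: x = 0.149, y = 0.445
  n-pentane: x = 0.108, y = 0.262
  acetone: x = 0.061, y = 0.074
  n-heptane: x = 0.682, y = 0.219

ψ = 0.790, x_isopentane = 0.149, y_isopentane = 0.445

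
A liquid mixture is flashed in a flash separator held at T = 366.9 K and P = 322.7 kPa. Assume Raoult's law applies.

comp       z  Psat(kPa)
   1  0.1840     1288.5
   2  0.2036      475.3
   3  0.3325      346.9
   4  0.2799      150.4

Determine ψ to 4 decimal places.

ψ = 0.7872

Raoult's law: Kᵢ = Pᵢˢᵃᵗ/P = Pᵢˢᵃᵗ/322.7.
  K_1 = 1288.5/322.7 = 3.992873, K_2 = 475.3/322.7 = 1.472885, K_3 = 346.9/322.7 = 1.074992, K_4 = 150.4/322.7 = 0.466068
Material balance + equilibrium reduce to Σ zᵢ(Kᵢ−1)/(1+ψ(Kᵢ−1)) = 0.
Check two-phase: ΣzᵢKᵢ = 1.5225 > 1 and Σzᵢ/Kᵢ = 1.0942 > 1, so g(0) = 0.5225 > 0 and g(1) = -0.0942 < 0.
Newton iteration, ψ⁰ = 0.5:
  ψ = 0.5000: g = 0.11862, g' = -0.4445 → ψ = 0.7669
  ψ = 0.7669: g = 0.00829, g' = -0.4068 → ψ = 0.7872
Converged at ψ = 0.7872.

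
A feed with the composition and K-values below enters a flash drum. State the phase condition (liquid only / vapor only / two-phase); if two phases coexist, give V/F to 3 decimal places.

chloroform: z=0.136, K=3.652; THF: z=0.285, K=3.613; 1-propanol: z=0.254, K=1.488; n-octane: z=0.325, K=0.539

vapor only

ΣzᵢKᵢ = 2.080; Σzᵢ/Kᵢ = 0.890.
Since Σzᵢ/Kᵢ < 1 the mixture is above its dew point — single vapor phase.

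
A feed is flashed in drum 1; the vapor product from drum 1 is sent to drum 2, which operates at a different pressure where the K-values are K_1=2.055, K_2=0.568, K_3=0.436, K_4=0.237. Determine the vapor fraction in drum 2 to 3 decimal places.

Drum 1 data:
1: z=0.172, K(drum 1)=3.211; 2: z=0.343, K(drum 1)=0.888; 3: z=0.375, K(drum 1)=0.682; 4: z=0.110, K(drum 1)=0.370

Drum 1:
Let ψ₁ = V/F and solve Σ zᵢ(Kᵢ−1)/(1+ψ₁(Kᵢ−1)) = 0.
Feasibility: ΣzᵢKᵢ = 1.153, Σzᵢ/Kᵢ = 1.287 — both > 1, two phases present.
Newton iteration, ψ₁⁰ = 0.5:
  ψ₁ = 0.500: g = -0.1030, g' = -0.341 → ψ₁ = 0.198
  ψ₁ = 0.198: g = 0.0188, g' = -0.511 → ψ₁ = 0.235
  ψ₁ = 0.235: g = 0.0007, g' = -0.473 → ψ₁ = 0.236
Converged at ψ₁ = 0.236.
Drum-1 compositions:
  1: x = 0.113, y = 0.363
  2: x = 0.352, y = 0.313
  3: x = 0.405, y = 0.277
  4: x = 0.129, y = 0.048
Drum-2 feed = drum-1 vapor: z₂ = (0.3628, 0.3129, 0.2765, 0.0478).
Drum 2:
Rachford–Rice: g(ψ₂) = Σ zᵢ(Kᵢ−1)/(1+ψ₂(Kᵢ−1)) = 0.
Check two-phase: ΣzᵢKᵢ = 1.055 > 1 and Σzᵢ/Kᵢ = 1.563 > 1, so g(0) = 0.055 > 0 and g(1) = -0.563 < 0.
Iterate (Newton) starting at ψ₂ = 0.5:
  ψ₂ = 0.500: g = -0.1980, g' = -0.511 → ψ₂ = 0.113
  ψ₂ = 0.113: g = -0.0065, g' = -0.521 → ψ₂ = 0.100
Converged at ψ₂ = 0.100.
  1: x = 0.328, y = 0.674
  2: x = 0.327, y = 0.186
  3: x = 0.293, y = 0.128
  4: x = 0.052, y = 0.012

V/F (drum 2) = 0.100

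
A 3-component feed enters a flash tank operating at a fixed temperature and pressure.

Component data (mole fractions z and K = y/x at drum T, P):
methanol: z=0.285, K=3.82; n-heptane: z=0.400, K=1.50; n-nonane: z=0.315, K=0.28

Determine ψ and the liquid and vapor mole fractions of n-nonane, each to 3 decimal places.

ψ = 0.659, x_n-nonane = 0.599, y_n-nonane = 0.168

Rachford–Rice: g(ψ) = Σ zᵢ(Kᵢ−1)/(1+ψ(Kᵢ−1)) = 0.
Check two-phase: ΣzᵢKᵢ = 1.777 > 1 and Σzᵢ/Kᵢ = 1.466 > 1, so g(0) = 0.777 > 0 and g(1) = -0.466 < 0.
Newton iteration, ψ⁰ = 0.56:
  ψ = 0.560: g = 0.0878, g' = -0.860 → ψ = 0.662
  ψ = 0.662: g = -0.0028, g' = -0.928 → ψ = 0.659
Converged at ψ = 0.659.
Compositions from xᵢ = zᵢ/(1+ψ(Kᵢ−1)), yᵢ = Kᵢxᵢ:
  methanol: x = 0.100, y = 0.381
  n-heptane: x = 0.301, y = 0.451
  n-nonane: x = 0.599, y = 0.168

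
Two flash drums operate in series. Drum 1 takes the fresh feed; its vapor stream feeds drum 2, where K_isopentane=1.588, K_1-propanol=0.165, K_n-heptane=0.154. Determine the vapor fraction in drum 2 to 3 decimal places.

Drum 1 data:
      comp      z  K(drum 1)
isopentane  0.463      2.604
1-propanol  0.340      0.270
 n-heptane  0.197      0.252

Drum 1:
Let ψ₁ = V/F and solve Σ zᵢ(Kᵢ−1)/(1+ψ₁(Kᵢ−1)) = 0.
g(0) = ΣzᵢKᵢ − 1 = 0.347 and g(1) = 1 − Σzᵢ/Kᵢ = -1.219, so a root lies in (0, 1).
Iterate (Newton) starting at ψ₁ = 0.65:
  ψ₁ = 0.650: g = -0.3955, g' = -1.359 → ψ₁ = 0.359
  ψ₁ = 0.359: g = -0.0665, g' = -1.018 → ψ₁ = 0.294
Converged at ψ₁ = 0.294.
Drum-1 compositions:
  isopentane: x = 0.315, y = 0.820
  1-propanol: x = 0.433, y = 0.117
  n-heptane: x = 0.252, y = 0.064
Drum-2 feed = drum-1 vapor: z₂ = (0.8195, 0.1169, 0.0636).
Drum 2:
Material balance + equilibrium reduce to Σ zᵢ(Kᵢ−1)/(1+ψ₂(Kᵢ−1)) = 0.
g(0) = ΣzᵢKᵢ − 1 = 0.330 and g(1) = 1 − Σzᵢ/Kᵢ = -0.637, so a root lies in (0, 1).
Newton–Raphson from ψ₂ = 0.5:
  ψ₂ = 0.500: g = 0.1116, g' = -0.546 → ψ₂ = 0.704
  ψ₂ = 0.704: g = -0.0293, g' = -0.901 → ψ₂ = 0.672
  ψ₂ = 0.672: g = -0.0015, g' = -0.813 → ψ₂ = 0.670
Converged at ψ₂ = 0.670.
  isopentane: x = 0.588, y = 0.934
  1-propanol: x = 0.265, y = 0.044
  n-heptane: x = 0.147, y = 0.023

V/F (drum 2) = 0.670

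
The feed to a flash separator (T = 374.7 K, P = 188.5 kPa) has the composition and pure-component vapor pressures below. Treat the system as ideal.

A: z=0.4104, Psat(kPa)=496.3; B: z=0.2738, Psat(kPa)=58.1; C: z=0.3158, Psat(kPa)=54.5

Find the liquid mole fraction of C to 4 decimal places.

x_C = 0.3755

Raoult's law: Kᵢ = Pᵢˢᵃᵗ/P = Pᵢˢᵃᵗ/188.5.
  K_A = 496.3/188.5 = 2.632891, K_B = 58.1/188.5 = 0.308223, K_C = 54.5/188.5 = 0.289125
Rachford–Rice: g(ψ) = Σ zᵢ(Kᵢ−1)/(1+ψ(Kᵢ−1)) = 0.
Feasibility: ΣzᵢKᵢ = 1.2562, Σzᵢ/Kᵢ = 2.1365 — both > 1, two phases present.
Newton–Raphson from ψ = 0.69:
  ψ = 0.6900: g = -0.48790, g' = -1.3363 → ψ = 0.3249
  ψ = 0.3249: g = -0.09839, g' = -0.9550 → ψ = 0.2219
  ψ = 0.2219: g = 0.00163, g' = -0.9974 → ψ = 0.2235
Converged at ψ = 0.2235.
Compositions from xᵢ = zᵢ/(1+ψ(Kᵢ−1)), yᵢ = Kᵢxᵢ:
  A: x = 0.3007, y = 0.7916
  B: x = 0.3239, y = 0.0998
  C: x = 0.3755, y = 0.1086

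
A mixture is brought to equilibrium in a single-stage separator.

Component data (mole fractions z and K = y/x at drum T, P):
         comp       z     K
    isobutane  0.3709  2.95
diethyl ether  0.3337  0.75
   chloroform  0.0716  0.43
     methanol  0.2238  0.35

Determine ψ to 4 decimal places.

Iterate (Newton) starting at ψ = 0.48:
  ψ = 0.4800: g = 0.01116, g' = -0.6471 → ψ = 0.4972
  ψ = 0.4972: g = 0.00004, g' = -0.6425 → ψ = 0.4973
Converged at ψ = 0.4973.

ψ = 0.4973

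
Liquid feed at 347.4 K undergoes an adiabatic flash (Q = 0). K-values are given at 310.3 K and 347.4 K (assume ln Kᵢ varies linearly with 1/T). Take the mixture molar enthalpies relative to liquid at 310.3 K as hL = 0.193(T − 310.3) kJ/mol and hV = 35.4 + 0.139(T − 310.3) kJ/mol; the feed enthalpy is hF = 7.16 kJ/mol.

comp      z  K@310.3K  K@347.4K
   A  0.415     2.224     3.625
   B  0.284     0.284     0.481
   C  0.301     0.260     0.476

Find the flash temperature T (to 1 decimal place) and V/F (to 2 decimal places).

Adiabatic flash: solve Rachford–Rice at each trial T, then check hF = ψ·hV(T) + (1−ψ)·hL(T).
  T = 310.3 K: K = (2.224, 0.284, 0.260), RR gives ψ = 0.092, H_out = 3.251 kJ/mol
  T = 347.4 K: K = (3.625, 0.481, 0.476), RR gives ψ = 0.573, H_out = 26.290 kJ/mol
  T = 328.9 K: K = (2.881, 0.375, 0.358), RR gives ψ = 0.344, H_out = 15.422 kJ/mol
  T = 319.6 K: K = (2.541, 0.328, 0.307), RR gives ψ = 0.228, H_out = 9.744 kJ/mol
  T = 315.0 K: K = (2.381, 0.306, 0.283), RR gives ψ = 0.164, H_out = 6.678 kJ/mol
  T = 317.3 K: K = (2.460, 0.317, 0.295), RR gives ψ = 0.197, H_out = 8.241 kJ/mol
Linear interpolation between T = 315.0 (H_out = 6.678) and T = 317.3 (H_out = 8.241) on hF = 7.16 gives T ≈ 315.7 K, at which ψ = 0.17.

T = 315.7 K, V/F = 0.17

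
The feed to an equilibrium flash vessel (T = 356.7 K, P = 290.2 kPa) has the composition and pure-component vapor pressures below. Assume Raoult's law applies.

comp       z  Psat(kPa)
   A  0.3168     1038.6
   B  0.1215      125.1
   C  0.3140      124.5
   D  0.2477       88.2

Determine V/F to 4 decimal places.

V/F = 0.2485

Raoult's law: Kᵢ = Pᵢˢᵃᵗ/P = Pᵢˢᵃᵗ/290.2.
  K_A = 1038.6/290.2 = 3.578911, K_B = 125.1/290.2 = 0.431082, K_C = 124.5/290.2 = 0.429014, K_D = 88.2/290.2 = 0.303928
Material balance + equilibrium reduce to Σ zᵢ(Kᵢ−1)/(1+V/F(Kᵢ−1)) = 0.
Feasibility: ΣzᵢKᵢ = 1.3962, Σzᵢ/Kᵢ = 1.9173 — both > 1, two phases present.
Iterate (Newton) starting at V/F = 0.33:
  V/F = 0.3300: g = -0.08848, g' = -1.0322 → V/F = 0.2443
  V/F = 0.2443: g = 0.00485, g' = -1.1585 → V/F = 0.2485
Converged at V/F = 0.2485.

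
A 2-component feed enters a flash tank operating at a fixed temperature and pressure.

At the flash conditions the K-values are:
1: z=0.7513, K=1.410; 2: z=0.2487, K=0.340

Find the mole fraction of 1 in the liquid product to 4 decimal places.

x_1 = 0.6168

Rachford–Rice: g(β) = Σ zᵢ(Kᵢ−1)/(1+β(Kᵢ−1)) = 0.
Feasibility: ΣzᵢKᵢ = 1.1439, Σzᵢ/Kᵢ = 1.2643 — both > 1, two phases present.
Binary case is linear: z₁(K₁−1)(1+β(K₂−1)) + z₂(K₂−1)(1+β(K₁−1)) = 0
⇒ β = [z₁(K₁−1)+z₂(K₂−1)] / [−(K₁−1)(K₂−1)] = 0.14389/0.27060 = 0.5317
Compositions from xᵢ = zᵢ/(1+β(Kᵢ−1)), yᵢ = Kᵢxᵢ:
  1: x = 0.6168, y = 0.8697
  2: x = 0.3832, y = 0.1303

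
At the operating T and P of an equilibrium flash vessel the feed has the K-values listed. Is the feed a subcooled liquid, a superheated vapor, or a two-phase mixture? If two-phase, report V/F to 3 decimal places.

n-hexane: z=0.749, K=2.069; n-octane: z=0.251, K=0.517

superheated vapor

ΣzᵢKᵢ = 1.679; Σzᵢ/Kᵢ = 0.848.
Since Σzᵢ/Kᵢ < 1 the mixture is above its dew point — single vapor phase.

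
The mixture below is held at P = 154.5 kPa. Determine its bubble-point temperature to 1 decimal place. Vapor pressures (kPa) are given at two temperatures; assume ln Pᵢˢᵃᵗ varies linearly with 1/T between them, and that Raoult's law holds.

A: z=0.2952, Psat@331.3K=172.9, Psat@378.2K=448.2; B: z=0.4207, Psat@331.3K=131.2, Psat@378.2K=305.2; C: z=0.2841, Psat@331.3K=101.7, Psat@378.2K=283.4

Bubble-point temperature: ΣzᵢPᵢˢᵃᵗ(T) = P. Interpolate ln Pᵢˢᵃᵗ = aᵢ + bᵢ/T.
  T = 331.3 K: ΣzᵢPᵢˢᵃᵗ = 135.13 kPa
  T = 378.2 K: ΣzᵢPᵢˢᵃᵗ = 341.22 kPa
  T = 354.8 K: ΣzᵢPᵢˢᵃᵗ = 221.48 kPa
  T = 343.1 K: ΣzᵢPᵢˢᵃᵗ = 174.62 kPa
  T = 337.2 K: ΣzᵢPᵢˢᵃᵗ = 153.95 kPa
  T = 340.1 K: ΣzᵢPᵢˢᵃᵗ = 163.87 kPa
Interpolating between 337.2 K and 340.1 K gives T ≈ 337.4 K.

T = 337.4 K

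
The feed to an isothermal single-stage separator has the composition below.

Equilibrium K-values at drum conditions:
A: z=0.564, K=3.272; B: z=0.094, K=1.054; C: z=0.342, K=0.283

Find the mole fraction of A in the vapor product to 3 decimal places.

Newton iteration, ψ⁰ = 0.5:
  ψ = 0.500: g = 0.2226, g' = -1.066 → ψ = 0.709
  ψ = 0.709: g = -0.0030, g' = -1.155 → ψ = 0.706
Converged at ψ = 0.706.
Compositions from xᵢ = zᵢ/(1+ψ(Kᵢ−1)), yᵢ = Kᵢxᵢ:
  A: x = 0.217, y = 0.708
  B: x = 0.091, y = 0.095
  C: x = 0.693, y = 0.196

y_A = 0.708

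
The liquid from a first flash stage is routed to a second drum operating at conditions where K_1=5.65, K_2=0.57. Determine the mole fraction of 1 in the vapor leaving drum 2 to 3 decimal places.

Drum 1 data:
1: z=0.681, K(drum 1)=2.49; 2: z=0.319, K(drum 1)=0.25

Drum 1:
Rachford–Rice: g(ψ₁) = Σ zᵢ(Kᵢ−1)/(1+ψ₁(Kᵢ−1)) = 0.
Check two-phase: ΣzᵢKᵢ = 1.775 > 1 and Σzᵢ/Kᵢ = 1.549 > 1, so g(0) = 0.775 > 0 and g(1) = -0.549 < 0.
Iterate (Newton) starting at ψ₁ = 0.47:
  ψ₁ = 0.470: g = 0.2273, g' = -0.951 → ψ₁ = 0.709
  ψ₁ = 0.709: g = -0.0175, g' = -1.176 → ψ₁ = 0.694
Converged at ψ₁ = 0.694.
Drum-1 compositions:
  1: x = 0.335, y = 0.834
  2: x = 0.665, y = 0.166
Drum-2 feed = drum-1 liquid: z₂ = (0.3348, 0.6652).
Drum 2:
Material balance + equilibrium reduce to Σ zᵢ(Kᵢ−1)/(1+ψ₂(Kᵢ−1)) = 0.
Check two-phase: ΣzᵢKᵢ = 2.271 > 1 and Σzᵢ/Kᵢ = 1.226 > 1, so g(0) = 1.271 > 0 and g(1) = -0.226 < 0.
Binary case is linear: z₁(K₁−1)(1+ψ₂(K₂−1)) + z₂(K₂−1)(1+ψ₂(K₁−1)) = 0
⇒ ψ₂ = [z₁(K₁−1)+z₂(K₂−1)] / [−(K₁−1)(K₂−1)] = 1.2709/1.9995 = 0.636
  1: x = 0.085, y = 0.478
  2: x = 0.915, y = 0.522

y_1 (drum 2) = 0.478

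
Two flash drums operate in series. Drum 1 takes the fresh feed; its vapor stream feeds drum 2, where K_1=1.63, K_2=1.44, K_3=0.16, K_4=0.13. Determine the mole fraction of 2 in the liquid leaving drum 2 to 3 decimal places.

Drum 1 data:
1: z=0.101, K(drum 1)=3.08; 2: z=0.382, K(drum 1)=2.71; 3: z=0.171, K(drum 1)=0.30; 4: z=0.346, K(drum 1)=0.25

Drum 1:
Newton iteration, ψ₁⁰ = 0.6:
  ψ₁ = 0.600: g = -0.2623, g' = -1.251 → ψ₁ = 0.390
  ψ₁ = 0.390: g = -0.0239, g' = -1.083 → ψ₁ = 0.368
Converged at ψ₁ = 0.368.
Drum-1 compositions:
  1: x = 0.057, y = 0.176
  2: x = 0.234, y = 0.635
  3: x = 0.230, y = 0.069
  4: x = 0.478, y = 0.120
Drum-2 feed = drum-1 vapor: z₂ = (0.1762, 0.6352, 0.0691, 0.1195).
Drum 2:
Material balance + equilibrium reduce to Σ zᵢ(Kᵢ−1)/(1+ψ₂(Kᵢ−1)) = 0.
Feasibility: ΣzᵢKᵢ = 1.228, Σzᵢ/Kᵢ = 1.900 — both > 1, two phases present.
Newton–Raphson from ψ₂ = 0.5:
  ψ₂ = 0.500: g = 0.0294, g' = -0.551 → ψ₂ = 0.553
  ψ₂ = 0.553: g = -0.0019, g' = -0.624 → ψ₂ = 0.550
Converged at ψ₂ = 0.550.
  1: x = 0.131, y = 0.213
  2: x = 0.511, y = 0.736
  3: x = 0.129, y = 0.021
  4: x = 0.229, y = 0.030

x_2 (drum 2) = 0.511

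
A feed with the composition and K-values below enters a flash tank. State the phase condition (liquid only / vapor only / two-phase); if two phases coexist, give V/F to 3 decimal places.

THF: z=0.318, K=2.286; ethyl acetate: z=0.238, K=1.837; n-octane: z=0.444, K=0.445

two-phase, V/F = 0.589

ΣzᵢKᵢ = 1.362; Σzᵢ/Kᵢ = 1.266.
Both exceed 1, so a two-phase solution exists.
Material balance + equilibrium reduce to Σ zᵢ(Kᵢ−1)/(1+ψ(Kᵢ−1)) = 0.
Newton–Raphson from ψ = 0.5:
  ψ = 0.500: g = 0.0483, g' = -0.540 → ψ = 0.589
Converged at ψ = 0.589.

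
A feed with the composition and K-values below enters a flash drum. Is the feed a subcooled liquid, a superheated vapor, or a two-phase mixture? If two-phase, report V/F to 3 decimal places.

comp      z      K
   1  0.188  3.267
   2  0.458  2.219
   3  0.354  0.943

superheated vapor

ΣzᵢKᵢ = 1.964; Σzᵢ/Kᵢ = 0.639.
Since Σzᵢ/Kᵢ < 1 the mixture is above its dew point — single vapor phase.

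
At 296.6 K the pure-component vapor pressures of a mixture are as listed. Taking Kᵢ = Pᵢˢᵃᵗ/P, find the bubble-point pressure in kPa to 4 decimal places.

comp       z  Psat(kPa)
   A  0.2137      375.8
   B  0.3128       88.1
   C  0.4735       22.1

Pbub = 118.3305 kPa

At the bubble point ψ → 0, so ΣzᵢKᵢ = 1 with Kᵢ = Pᵢˢᵃᵗ/P ⇒ P = ΣzᵢPᵢˢᵃᵗ.
P = 0.2137·375.8 + 0.3128·88.1 + 0.4735·22.1 = 118.3305 kPa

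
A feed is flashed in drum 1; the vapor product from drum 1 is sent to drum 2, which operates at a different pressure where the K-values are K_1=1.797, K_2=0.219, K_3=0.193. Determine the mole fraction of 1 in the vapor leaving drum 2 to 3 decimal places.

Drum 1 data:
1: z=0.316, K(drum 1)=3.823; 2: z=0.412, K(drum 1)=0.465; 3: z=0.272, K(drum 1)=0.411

y_1 (drum 2) = 0.895

Drum 1:
Rachford–Rice: g(ψ₁) = Σ zᵢ(Kᵢ−1)/(1+ψ₁(Kᵢ−1)) = 0.
Check two-phase: ΣzᵢKᵢ = 1.511 > 1 and Σzᵢ/Kᵢ = 1.630 > 1, so g(0) = 0.511 > 0 and g(1) = -0.630 < 0.
Newton iteration, ψ₁⁰ = 0.63:
  ψ₁ = 0.630: g = -0.2662, g' = -0.833 → ψ₁ = 0.311
  ψ₁ = 0.311: g = 0.0150, g' = -1.026 → ψ₁ = 0.325
Converged at ψ₁ = 0.325.
Drum-1 compositions:
  1: x = 0.165, y = 0.630
  2: x = 0.499, y = 0.232
  3: x = 0.336, y = 0.138
Drum-2 feed = drum-1 vapor: z₂ = (0.6298, 0.2319, 0.1383).
Drum 2:
Let ψ₂ = V/F and solve Σ zᵢ(Kᵢ−1)/(1+ψ₂(Kᵢ−1)) = 0.
Feasibility: ΣzᵢKᵢ = 1.209, Σzᵢ/Kᵢ = 2.126 — both > 1, two phases present.
Newton iteration, ψ₂⁰ = 0.41:
  ψ₂ = 0.410: g = -0.0549, g' = -0.735 → ψ₂ = 0.335
  ψ₂ = 0.335: g = -0.0023, g' = -0.678 → ψ₂ = 0.332
Converged at ψ₂ = 0.332.
  1: x = 0.498, y = 0.895
  2: x = 0.313, y = 0.069
  3: x = 0.189, y = 0.036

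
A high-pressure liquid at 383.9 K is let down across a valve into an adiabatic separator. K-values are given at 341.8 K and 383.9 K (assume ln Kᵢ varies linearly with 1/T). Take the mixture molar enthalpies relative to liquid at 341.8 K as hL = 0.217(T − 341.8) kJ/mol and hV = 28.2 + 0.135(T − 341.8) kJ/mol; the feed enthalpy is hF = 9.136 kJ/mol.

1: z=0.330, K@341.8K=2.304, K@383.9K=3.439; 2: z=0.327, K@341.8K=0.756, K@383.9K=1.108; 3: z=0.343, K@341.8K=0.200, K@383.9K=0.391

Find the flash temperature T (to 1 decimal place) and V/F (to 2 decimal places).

Adiabatic flash: solve Rachford–Rice at each trial T, then check hF = ψ·hV(T) + (1−ψ)·hL(T).
  T = 341.8 K: K = (2.304, 0.756, 0.200), RR gives ψ = 0.101, H_out = 2.845 kJ/mol
  T = 383.9 K: K = (3.439, 1.108, 0.391), RR gives ψ = 0.648, H_out = 25.167 kJ/mol
  T = 362.9 K: K = (2.849, 0.926, 0.285), RR gives ψ = 0.376, H_out = 14.525 kJ/mol
  T = 352.4 K: K = (2.572, 0.840, 0.240), RR gives ψ = 0.245, H_out = 8.985 kJ/mol
  T = 357.6 K: K = (2.707, 0.882, 0.262), RR gives ψ = 0.310, H_out = 11.774 kJ/mol
  T = 355.0 K: K = (2.639, 0.861, 0.251), RR gives ψ = 0.278, H_out = 10.393 kJ/mol
  T = 353.7 K: K = (2.605, 0.850, 0.246), RR gives ψ = 0.261, H_out = 9.693 kJ/mol
Linear interpolation between T = 352.4 (H_out = 8.985) and T = 353.7 (H_out = 9.693) on hF = 9.136 gives T ≈ 352.7 K, at which ψ = 0.25.

T = 352.7 K, V/F = 0.25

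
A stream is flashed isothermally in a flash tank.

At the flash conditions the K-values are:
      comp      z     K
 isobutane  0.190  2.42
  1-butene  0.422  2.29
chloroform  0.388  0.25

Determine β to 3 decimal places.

Material balance + equilibrium reduce to Σ zᵢ(Kᵢ−1)/(1+β(Kᵢ−1)) = 0.
Check two-phase: ΣzᵢKᵢ = 1.523 > 1 and Σzᵢ/Kᵢ = 1.815 > 1, so g(0) = 0.523 > 0 and g(1) = -0.815 < 0.
Iterate (Newton) starting at β = 0.5:
  β = 0.500: g = 0.0231, g' = -0.949 → β = 0.524
Converged at β = 0.524.

β = 0.524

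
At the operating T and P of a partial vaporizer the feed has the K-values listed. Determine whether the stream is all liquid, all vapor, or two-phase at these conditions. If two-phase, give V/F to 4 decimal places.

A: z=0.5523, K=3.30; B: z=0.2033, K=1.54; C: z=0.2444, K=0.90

ΣzᵢKᵢ = 2.3556; Σzᵢ/Kᵢ = 0.5709.
Since Σzᵢ/Kᵢ < 1 the mixture is above its dew point — single vapor phase.

all vapor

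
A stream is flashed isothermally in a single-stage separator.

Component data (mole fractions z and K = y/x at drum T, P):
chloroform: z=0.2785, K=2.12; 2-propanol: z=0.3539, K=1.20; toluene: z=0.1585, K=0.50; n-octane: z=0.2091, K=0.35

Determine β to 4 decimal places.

Material balance + equilibrium reduce to Σ zᵢ(Kᵢ−1)/(1+β(Kᵢ−1)) = 0.
Check two-phase: ΣzᵢKᵢ = 1.1675 > 1 and Σzᵢ/Kᵢ = 1.3407 > 1, so g(0) = 0.1675 > 0 and g(1) = -0.3407 < 0.
Newton–Raphson from β = 0.5:
  β = 0.5000: g = -0.04273, g' = -0.4196 → β = 0.3982
  β = 0.3982: g = -0.00104, g' = -0.4018 → β = 0.3956
Converged at β = 0.3956.

β = 0.3956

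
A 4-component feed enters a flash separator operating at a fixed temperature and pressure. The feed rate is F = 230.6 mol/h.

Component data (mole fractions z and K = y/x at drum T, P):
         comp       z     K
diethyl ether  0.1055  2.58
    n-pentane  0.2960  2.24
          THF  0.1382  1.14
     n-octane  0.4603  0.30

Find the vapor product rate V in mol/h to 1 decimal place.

Rachford–Rice: g(ψ) = Σ zᵢ(Kᵢ−1)/(1+ψ(Kᵢ−1)) = 0.
Check two-phase: ΣzᵢKᵢ = 1.2309 > 1 and Σzᵢ/Kᵢ = 1.8286 > 1, so g(0) = 0.2309 > 0 and g(1) = -0.8286 < 0.
Newton–Raphson from ψ = 0.67:
  ψ = 0.6700: g = -0.30766, g' = -1.0001 → ψ = 0.3624
  ψ = 0.3624: g = -0.05407, g' = -0.7305 → ψ = 0.2884
  ψ = 0.2884: g = -0.00023, g' = -0.7278 → ψ = 0.2881
Converged at ψ = 0.2881.
Then V = ψ·F = 0.2881·230.6 = 66.4 mol/h and L = F − V = 164.2 mol/h.

V = 66.4 mol/h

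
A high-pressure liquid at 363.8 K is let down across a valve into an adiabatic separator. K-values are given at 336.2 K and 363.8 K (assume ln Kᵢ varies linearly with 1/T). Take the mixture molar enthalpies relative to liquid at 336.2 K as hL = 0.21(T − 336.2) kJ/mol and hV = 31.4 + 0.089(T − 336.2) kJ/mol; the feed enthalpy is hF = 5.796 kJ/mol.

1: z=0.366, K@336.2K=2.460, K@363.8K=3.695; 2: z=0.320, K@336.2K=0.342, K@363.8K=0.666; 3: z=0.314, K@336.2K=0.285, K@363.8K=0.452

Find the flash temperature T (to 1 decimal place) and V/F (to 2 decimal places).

T = 340.0 K, V/F = 0.16

Adiabatic flash: solve Rachford–Rice at each trial T, then check hF = ψ·hV(T) + (1−ψ)·hL(T).
  T = 336.2 K: K = (2.460, 0.342, 0.285), RR gives ψ = 0.099, H_out = 3.110 kJ/mol
  T = 363.8 K: K = (3.695, 0.666, 0.452), RR gives ψ = 0.580, H_out = 22.072 kJ/mol
  T = 350.0 K: K = (3.039, 0.484, 0.362), RR gives ψ = 0.322, H_out = 12.480 kJ/mol
  T = 343.1 K: K = (2.740, 0.408, 0.322), RR gives ψ = 0.212, H_out = 7.931 kJ/mol
  T = 339.6 K: K = (2.596, 0.373, 0.303), RR gives ψ = 0.156, H_out = 5.541 kJ/mol
  T = 341.4 K: K = (2.669, 0.391, 0.313), RR gives ψ = 0.185, H_out = 6.782 kJ/mol
Linear interpolation between T = 339.6 (H_out = 5.541) and T = 341.4 (H_out = 6.782) on hF = 5.796 gives T ≈ 340.0 K, at which ψ = 0.16.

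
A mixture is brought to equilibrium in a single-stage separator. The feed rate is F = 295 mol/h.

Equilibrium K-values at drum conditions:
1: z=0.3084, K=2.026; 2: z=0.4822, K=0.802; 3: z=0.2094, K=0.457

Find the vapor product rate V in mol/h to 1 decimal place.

Rachford–Rice: g(ψ) = Σ zᵢ(Kᵢ−1)/(1+ψ(Kᵢ−1)) = 0.
Feasibility: ΣzᵢKᵢ = 1.1072, Σzᵢ/Kᵢ = 1.2117 — both > 1, two phases present.
Newton–Raphson from ψ = 0.48:
  ψ = 0.4800: g = -0.04728, g' = -0.2818 → ψ = 0.3122
  ψ = 0.3122: g = 0.00097, g' = -0.2972 → ψ = 0.3155
Converged at ψ = 0.3155.
Then V = ψ·F = 0.3155·295 = 93.1 mol/h and L = F − V = 201.9 mol/h.

V = 93.1 mol/h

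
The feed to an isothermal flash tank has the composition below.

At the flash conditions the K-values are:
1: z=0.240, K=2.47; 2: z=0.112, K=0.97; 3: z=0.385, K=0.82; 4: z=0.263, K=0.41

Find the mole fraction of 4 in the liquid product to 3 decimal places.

Material balance + equilibrium reduce to Σ zᵢ(Kᵢ−1)/(1+ψ(Kᵢ−1)) = 0.
Check two-phase: ΣzᵢKᵢ = 1.125 > 1 and Σzᵢ/Kᵢ = 1.324 > 1, so g(0) = 0.125 > 0 and g(1) = -0.324 < 0.
Newton iteration, ψ⁰ = 0.5:
  ψ = 0.500: g = -0.0963, g' = -0.372 → ψ = 0.241
  ψ = 0.241: g = 0.0039, g' = -0.421 → ψ = 0.250
Converged at ψ = 0.250.
Compositions from xᵢ = zᵢ/(1+ψ(Kᵢ−1)), yᵢ = Kᵢxᵢ:
  1: x = 0.175, y = 0.433
  2: x = 0.113, y = 0.109
  3: x = 0.403, y = 0.331
  4: x = 0.309, y = 0.126

x_4 = 0.309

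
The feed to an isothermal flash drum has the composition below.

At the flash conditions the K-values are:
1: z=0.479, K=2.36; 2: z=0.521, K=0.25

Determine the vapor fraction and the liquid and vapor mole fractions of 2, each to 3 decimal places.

Let ψ = V/F and solve Σ zᵢ(Kᵢ−1)/(1+ψ(Kᵢ−1)) = 0.
g(0) = ΣzᵢKᵢ − 1 = 0.261 and g(1) = 1 − Σzᵢ/Kᵢ = -1.287, so a root lies in (0, 1).
Binary case is linear: z₁(K₁−1)(1+ψ(K₂−1)) + z₂(K₂−1)(1+ψ(K₁−1)) = 0
⇒ ψ = [z₁(K₁−1)+z₂(K₂−1)] / [−(K₁−1)(K₂−1)] = 0.2607/1.0200 = 0.256
Compositions from xᵢ = zᵢ/(1+ψ(Kᵢ−1)), yᵢ = Kᵢxᵢ:
  1: x = 0.355, y = 0.839
  2: x = 0.645, y = 0.161

ψ = 0.256, x_2 = 0.645, y_2 = 0.161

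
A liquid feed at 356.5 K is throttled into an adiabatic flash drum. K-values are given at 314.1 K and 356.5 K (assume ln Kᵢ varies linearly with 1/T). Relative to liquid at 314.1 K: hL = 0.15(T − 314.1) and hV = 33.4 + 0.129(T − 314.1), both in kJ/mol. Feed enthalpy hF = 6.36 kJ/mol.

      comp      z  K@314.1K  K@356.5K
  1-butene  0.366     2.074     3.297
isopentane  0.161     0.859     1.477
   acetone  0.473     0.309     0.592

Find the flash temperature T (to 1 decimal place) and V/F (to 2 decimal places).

Adiabatic flash: solve Rachford–Rice at each trial T, then check hF = ψ·hV(T) + (1−ψ)·hL(T).
  T = 314.1 K: K = (2.074, 0.859, 0.309), RR gives ψ = 0.069, H_out = 2.296 kJ/mol
  T = 356.5 K: K = (3.297, 1.477, 0.592), RR gives ψ = 0.955, H_out = 37.393 kJ/mol
  T = 335.3 K: K = (2.654, 1.146, 0.437), RR gives ψ = 0.470, H_out = 18.671 kJ/mol
  T = 324.7 K: K = (2.355, 0.997, 0.369), RR gives ψ = 0.275, H_out = 10.713 kJ/mol
  T = 319.4 K: K = (2.213, 0.926, 0.338), RR gives ψ = 0.175, H_out = 6.629 kJ/mol
  T = 316.8 K: K = (2.144, 0.893, 0.324), RR gives ψ = 0.124, H_out = 4.545 kJ/mol
  T = 318.1 K: K = (2.178, 0.910, 0.331), RR gives ψ = 0.150, H_out = 5.596 kJ/mol
Linear interpolation between T = 318.1 (H_out = 5.596) and T = 319.4 (H_out = 6.629) on hF = 6.36 gives T ≈ 319.1 K, at which ψ = 0.17.

T = 319.1 K, V/F = 0.17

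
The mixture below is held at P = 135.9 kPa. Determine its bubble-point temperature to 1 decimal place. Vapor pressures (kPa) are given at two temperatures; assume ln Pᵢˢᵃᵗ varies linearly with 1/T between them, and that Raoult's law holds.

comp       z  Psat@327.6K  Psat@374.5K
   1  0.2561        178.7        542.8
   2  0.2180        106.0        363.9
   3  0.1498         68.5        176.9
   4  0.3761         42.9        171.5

T = 340.5 K

Bubble-point temperature: ΣzᵢPᵢˢᵃᵗ(T) = P. Interpolate ln Pᵢˢᵃᵗ = aᵢ + bᵢ/T.
  T = 327.6 K: ΣzᵢPᵢˢᵃᵗ = 95.27 kPa
  T = 374.5 K: ΣzᵢPᵢˢᵃᵗ = 309.34 kPa
  T = 351.1 K: ΣzᵢPᵢˢᵃᵗ = 178.42 kPa
  T = 339.4 K: ΣzᵢPᵢˢᵃᵗ = 131.90 kPa
  T = 345.2 K: ΣzᵢPᵢˢᵃᵗ = 153.58 kPa
  T = 342.3 K: ΣzᵢPᵢˢᵃᵗ = 142.42 kPa
Interpolating between 339.4 K and 342.3 K gives T ≈ 340.5 K.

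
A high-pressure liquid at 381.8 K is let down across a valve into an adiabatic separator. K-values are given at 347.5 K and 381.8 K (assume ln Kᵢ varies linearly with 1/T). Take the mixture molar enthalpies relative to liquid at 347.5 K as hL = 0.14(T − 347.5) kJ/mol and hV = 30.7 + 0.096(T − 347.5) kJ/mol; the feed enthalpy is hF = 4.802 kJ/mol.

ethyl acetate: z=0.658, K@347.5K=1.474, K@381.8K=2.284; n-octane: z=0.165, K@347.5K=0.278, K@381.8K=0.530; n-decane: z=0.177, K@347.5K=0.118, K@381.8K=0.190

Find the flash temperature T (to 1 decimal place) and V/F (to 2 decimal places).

Adiabatic flash: solve Rachford–Rice at each trial T, then check hF = ψ·hV(T) + (1−ψ)·hL(T).
  T = 347.5 K: K = (1.474, 0.278, 0.118), RR gives ψ = 0.095, H_out = 2.929 kJ/mol
  T = 381.8 K: K = (2.284, 0.530, 0.190), RR gives ψ = 0.698, H_out = 25.185 kJ/mol
  T = 364.6 K: K = (1.853, 0.389, 0.151), RR gives ψ = 0.483, H_out = 16.855 kJ/mol
  T = 356.1 K: K = (1.658, 0.331, 0.134), RR gives ψ = 0.329, H_out = 11.182 kJ/mol
  T = 351.8 K: K = (1.564, 0.304, 0.126), RR gives ψ = 0.226, H_out = 7.511 kJ/mol
  T = 349.6 K: K = (1.518, 0.290, 0.122), RR gives ψ = 0.164, H_out = 5.308 kJ/mol
  T = 348.6 K: K = (1.497, 0.284, 0.120), RR gives ψ = 0.132, H_out = 4.213 kJ/mol
Linear interpolation between T = 348.6 (H_out = 4.213) and T = 349.6 (H_out = 5.308) on hF = 4.802 gives T ≈ 349.1 K, at which ψ = 0.15.

T = 349.1 K, V/F = 0.15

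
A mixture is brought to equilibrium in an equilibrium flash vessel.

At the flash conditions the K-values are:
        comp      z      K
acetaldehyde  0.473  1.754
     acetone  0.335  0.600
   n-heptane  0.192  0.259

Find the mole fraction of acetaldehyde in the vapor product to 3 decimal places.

Rachford–Rice: g(ψ) = Σ zᵢ(Kᵢ−1)/(1+ψ(Kᵢ−1)) = 0.
g(0) = ΣzᵢKᵢ − 1 = 0.080 and g(1) = 1 − Σzᵢ/Kᵢ = -0.569, so a root lies in (0, 1).
Iterate (Newton) starting at ψ = 0.5:
  ψ = 0.500: g = -0.1345, g' = -0.492 → ψ = 0.226
  ψ = 0.226: g = -0.0137, g' = -0.413 → ψ = 0.193
Converged at ψ = 0.193.
Compositions from xᵢ = zᵢ/(1+ψ(Kᵢ−1)), yᵢ = Kᵢxᵢ:
  acetaldehyde: x = 0.413, y = 0.724
  acetone: x = 0.363, y = 0.218
  n-heptane: x = 0.224, y = 0.058

y_acetaldehyde = 0.724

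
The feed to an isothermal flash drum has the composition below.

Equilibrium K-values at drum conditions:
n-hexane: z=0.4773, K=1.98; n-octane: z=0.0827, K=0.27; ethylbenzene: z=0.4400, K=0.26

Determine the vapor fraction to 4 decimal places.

ψ = 0.1130

Material balance + equilibrium reduce to Σ zᵢ(Kᵢ−1)/(1+ψ(Kᵢ−1)) = 0.
g(0) = ΣzᵢKᵢ − 1 = 0.0818 and g(1) = 1 − Σzᵢ/Kᵢ = -1.2397, so a root lies in (0, 1).
Newton iteration, ψ⁰ = 0.5:
  ψ = 0.5000: g = -0.29797, g' = -0.9228 → ψ = 0.1771
  ψ = 0.1771: g = -0.04548, g' = -0.7101 → ψ = 0.1131
  ψ = 0.1131: g = -0.00004, g' = -0.7108 → ψ = 0.1130
Converged at ψ = 0.1130.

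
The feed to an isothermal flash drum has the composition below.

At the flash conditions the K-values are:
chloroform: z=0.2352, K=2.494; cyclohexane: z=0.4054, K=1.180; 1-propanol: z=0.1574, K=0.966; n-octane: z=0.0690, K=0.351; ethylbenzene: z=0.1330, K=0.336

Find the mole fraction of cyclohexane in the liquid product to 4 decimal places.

x_cyclohexane = 0.3622

Let ψ = V/F and solve Σ zᵢ(Kᵢ−1)/(1+ψ(Kᵢ−1)) = 0.
Check two-phase: ΣzᵢKᵢ = 1.2859 > 1 and Σzᵢ/Kᵢ = 1.1932 > 1, so g(0) = 0.2859 > 0 and g(1) = -0.1932 < 0.
Newton–Raphson from ψ = 0.68:
  ψ = 0.6800: g = -0.00732, g' = -0.4278 → ψ = 0.6629
  ψ = 0.6629: g = -0.00007, g' = -0.4198 → ψ = 0.6627
Converged at ψ = 0.6627.
Compositions from xᵢ = zᵢ/(1+ψ(Kᵢ−1)), yᵢ = Kᵢxᵢ:
  chloroform: x = 0.1182, y = 0.2948
  cyclohexane: x = 0.3622, y = 0.4274
  1-propanol: x = 0.1610, y = 0.1556
  n-octane: x = 0.1211, y = 0.0425
  ethylbenzene: x = 0.2375, y = 0.0798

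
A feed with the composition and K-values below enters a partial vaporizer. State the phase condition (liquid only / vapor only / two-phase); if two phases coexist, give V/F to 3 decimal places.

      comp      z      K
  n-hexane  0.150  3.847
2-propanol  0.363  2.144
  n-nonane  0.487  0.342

ΣzᵢKᵢ = 1.522; Σzᵢ/Kᵢ = 1.632.
Both exceed 1, so a two-phase solution exists.
Material balance + equilibrium reduce to Σ zᵢ(Kᵢ−1)/(1+ψ(Kᵢ−1)) = 0.
Newton–Raphson from ψ = 0.5:
  ψ = 0.500: g = -0.0372, g' = -0.868 → ψ = 0.457
Converged at ψ = 0.457.

two-phase, V/F = 0.457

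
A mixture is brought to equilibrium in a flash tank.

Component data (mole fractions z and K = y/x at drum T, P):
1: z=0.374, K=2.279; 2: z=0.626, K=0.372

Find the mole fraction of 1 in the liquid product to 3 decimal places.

x_1 = 0.329

Material balance + equilibrium reduce to Σ zᵢ(Kᵢ−1)/(1+V/F(Kᵢ−1)) = 0.
g(0) = ΣzᵢKᵢ − 1 = 0.085 and g(1) = 1 − Σzᵢ/Kᵢ = -0.847, so a root lies in (0, 1).
Iterate (Newton) starting at V/F = 0.5:
  V/F = 0.500: g = -0.2813, g' = -0.752 → V/F = 0.126
  V/F = 0.126: g = -0.0150, g' = -0.745 → V/F = 0.106
Converged at V/F = 0.106.
Compositions from xᵢ = zᵢ/(1+V/F(Kᵢ−1)), yᵢ = Kᵢxᵢ:
  1: x = 0.329, y = 0.751
  2: x = 0.671, y = 0.249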